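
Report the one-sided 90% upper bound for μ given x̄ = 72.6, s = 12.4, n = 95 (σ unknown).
μ ≤ 74.24

Upper bound (one-sided):
t* = 1.291 (one-sided for 90%)
Upper bound = x̄ + t* · s/√n = 72.6 + 1.291 · 12.4/√95 = 74.24

We are 90% confident that μ ≤ 74.24.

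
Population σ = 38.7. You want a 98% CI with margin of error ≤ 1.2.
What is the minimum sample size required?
n ≥ 5628

For margin E ≤ 1.2:
n ≥ (z* · σ / E)²
n ≥ (2.326 · 38.7 / 1.2)²
n ≥ 5627.03

Minimum n = 5628 (rounding up)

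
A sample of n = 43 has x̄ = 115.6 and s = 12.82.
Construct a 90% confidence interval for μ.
(112.31, 118.89)

t-interval (σ unknown):
df = n - 1 = 42
t* = 1.682 for 90% confidence

Margin of error = t* · s/√n = 1.682 · 12.82/√43 = 3.29

CI: (112.31, 118.89)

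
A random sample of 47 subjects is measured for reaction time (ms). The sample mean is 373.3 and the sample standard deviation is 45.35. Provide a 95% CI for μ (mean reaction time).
(359.98, 386.62)

t-interval (σ unknown):
df = n - 1 = 46
t* = 2.013 for 95% confidence

Margin of error = t* · s/√n = 2.013 · 45.35/√47 = 13.32

CI: (359.98, 386.62)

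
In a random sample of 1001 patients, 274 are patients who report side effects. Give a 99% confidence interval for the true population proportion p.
(0.237, 0.310)

Proportion CI:
p̂ = 274/1001 = 0.27373
SE = √(p̂(1-p̂)/n) = √(0.27373 · 0.72627 / 1001) = 0.01409

z* = 2.576
Margin = z* · SE = 2.576 · 0.01409 = 0.0363

CI: 0.27373 ± 0.0363 = (0.237, 0.310)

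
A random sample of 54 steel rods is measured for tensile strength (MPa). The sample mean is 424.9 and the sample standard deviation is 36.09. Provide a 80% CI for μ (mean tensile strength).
(418.53, 431.27)

t-interval (σ unknown):
df = n - 1 = 53
t* = 1.298 for 80% confidence

Margin of error = t* · s/√n = 1.298 · 36.09/√54 = 6.37

CI: (418.53, 431.27)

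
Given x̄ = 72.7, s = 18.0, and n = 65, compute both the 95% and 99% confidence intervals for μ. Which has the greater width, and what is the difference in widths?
99% CI is wider by 2.94

df = 64
95% CI: t* = 1.998, (68.24, 77.16), width = 2 · t* · s/√n = 8.92
99% CI: t* = 2.655, (66.77, 78.63), width = 2 · t* · s/√n = 11.86

The 99% CI is wider by 11.86 - 8.92 = 2.94.
Higher confidence requires a wider interval.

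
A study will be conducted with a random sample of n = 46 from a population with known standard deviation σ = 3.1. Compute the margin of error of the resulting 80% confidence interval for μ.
Margin of error = 0.59

Margin of error = z* · σ/√n
= 1.282 · 3.1/√46
= 1.282 · 3.1/6.7823
= 0.59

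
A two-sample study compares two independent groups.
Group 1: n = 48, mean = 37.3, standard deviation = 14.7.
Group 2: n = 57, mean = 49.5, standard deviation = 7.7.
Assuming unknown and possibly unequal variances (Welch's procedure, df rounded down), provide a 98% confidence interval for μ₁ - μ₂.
(-17.81, -6.59)

Difference: x̄₁ - x̄₂ = -12.20
SE = √(s₁²/n₁ + s₂²/n₂) = √(14.7²/48 + 7.7²/57) = 2.3542
df = 68.17 → 68 (Welch–Satterthwaite, rounded down)
t* = 2.382

CI: -12.20 ± 2.382 · 2.3542 = -12.20 ± 5.61 = (-17.81, -6.59)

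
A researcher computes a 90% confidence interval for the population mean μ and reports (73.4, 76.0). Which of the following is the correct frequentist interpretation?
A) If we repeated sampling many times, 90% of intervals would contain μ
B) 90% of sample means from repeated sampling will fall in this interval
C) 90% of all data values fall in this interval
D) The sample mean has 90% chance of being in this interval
A

A) Correct — this is the frequentist long-run coverage interpretation.
B) Wrong — coverage applies to intervals containing μ, not to future x̄ values.
C) Wrong — a CI is about the parameter μ, not individual data values.
D) Wrong — x̄ is observed and sits in the interval by construction.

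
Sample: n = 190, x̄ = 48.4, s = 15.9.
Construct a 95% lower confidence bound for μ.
μ ≥ 46.49

Lower bound (one-sided):
t* = 1.653 (one-sided for 95%)
Lower bound = x̄ - t* · s/√n = 48.4 - 1.653 · 15.9/√190 = 46.49

We are 95% confident that μ ≥ 46.49.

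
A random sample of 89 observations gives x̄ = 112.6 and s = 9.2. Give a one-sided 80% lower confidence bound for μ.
μ ≥ 111.77

Lower bound (one-sided):
t* = 0.846 (one-sided for 80%)
Lower bound = x̄ - t* · s/√n = 112.6 - 0.846 · 9.2/√89 = 111.77

We are 80% confident that μ ≥ 111.77.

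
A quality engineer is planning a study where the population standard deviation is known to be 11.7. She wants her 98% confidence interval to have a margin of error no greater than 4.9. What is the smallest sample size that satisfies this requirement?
n ≥ 31

For margin E ≤ 4.9:
n ≥ (z* · σ / E)²
n ≥ (2.326 · 11.7 / 4.9)²
n ≥ 30.85

Minimum n = 31 (rounding up)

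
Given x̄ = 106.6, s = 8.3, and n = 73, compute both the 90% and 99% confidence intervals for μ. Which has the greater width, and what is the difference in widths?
99% CI is wider by 1.90

df = 72
90% CI: t* = 1.666, (104.98, 108.22), width = 2 · t* · s/√n = 3.24
99% CI: t* = 2.646, (104.03, 109.17), width = 2 · t* · s/√n = 5.14

The 99% CI is wider by 5.14 - 3.24 = 1.90.
Higher confidence requires a wider interval.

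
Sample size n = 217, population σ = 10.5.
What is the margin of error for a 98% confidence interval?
Margin of error = 1.66

Margin of error = z* · σ/√n
= 2.326 · 10.5/√217
= 2.326 · 10.5/14.7309
= 1.66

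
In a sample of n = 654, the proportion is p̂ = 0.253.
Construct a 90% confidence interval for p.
(0.225, 0.281)

Proportion CI:
SE = √(p̂(1-p̂)/n) = √(0.253 · 0.747 / 654) = 0.01700

z* = 1.645
Margin = z* · SE = 1.645 · 0.01700 = 0.0280

CI: 0.253 ± 0.0280 = (0.225, 0.281)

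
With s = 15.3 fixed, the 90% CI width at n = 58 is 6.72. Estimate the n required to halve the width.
n ≈ 232

CI width ∝ 1/√n
To reduce width by factor 2, need √n to grow by 2 → need 2² = 4 times as many samples.

Current: n = 58, width = 6.72
New: n = 232, width ≈ 3.32

Width reduced by factor of 6.72/3.32 = 2.02.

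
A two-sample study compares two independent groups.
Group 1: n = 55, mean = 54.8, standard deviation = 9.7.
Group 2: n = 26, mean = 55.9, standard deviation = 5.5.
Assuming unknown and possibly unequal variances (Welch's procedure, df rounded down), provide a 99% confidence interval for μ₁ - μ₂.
(-5.58, 3.38)

Difference: x̄₁ - x̄₂ = -1.10
SE = √(s₁²/n₁ + s₂²/n₂) = √(9.7²/55 + 5.5²/26) = 1.6953
df = 76.25 → 76 (Welch–Satterthwaite, rounded down)
t* = 2.642

CI: -1.10 ± 2.642 · 1.6953 = -1.10 ± 4.48 = (-5.58, 3.38)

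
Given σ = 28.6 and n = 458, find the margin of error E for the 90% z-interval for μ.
Margin of error = 2.20

Margin of error = z* · σ/√n
= 1.645 · 28.6/√458
= 1.645 · 28.6/21.4009
= 2.20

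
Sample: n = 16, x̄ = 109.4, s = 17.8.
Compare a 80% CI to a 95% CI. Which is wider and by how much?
95% CI is wider by 7.04

df = 15
80% CI: t* = 1.341, (103.43, 115.37), width = 2 · t* · s/√n = 11.93
95% CI: t* = 2.131, (99.92, 118.88), width = 2 · t* · s/√n = 18.97

The 95% CI is wider by 18.97 - 11.93 = 7.04.
Higher confidence requires a wider interval.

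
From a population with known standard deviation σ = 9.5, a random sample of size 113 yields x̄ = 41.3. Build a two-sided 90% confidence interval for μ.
(39.83, 42.77)

z-interval (σ known):
z* = 1.645 for 90% confidence

Margin of error = z* · σ/√n = 1.645 · 9.5/√113 = 1.47

CI: (41.3 - 1.47, 41.3 + 1.47) = (39.83, 42.77)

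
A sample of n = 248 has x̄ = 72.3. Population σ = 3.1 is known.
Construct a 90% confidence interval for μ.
(71.98, 72.62)

z-interval (σ known):
z* = 1.645 for 90% confidence

Margin of error = z* · σ/√n = 1.645 · 3.1/√248 = 0.32

CI: (72.3 - 0.32, 72.3 + 0.32) = (71.98, 72.62)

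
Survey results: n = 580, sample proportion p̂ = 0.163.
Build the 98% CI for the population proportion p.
(0.127, 0.199)

Proportion CI:
SE = √(p̂(1-p̂)/n) = √(0.163 · 0.837 / 580) = 0.01534

z* = 2.326
Margin = z* · SE = 2.326 · 0.01534 = 0.0357

CI: 0.163 ± 0.0357 = (0.127, 0.199)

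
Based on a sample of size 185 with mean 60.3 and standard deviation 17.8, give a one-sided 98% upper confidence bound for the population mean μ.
μ ≤ 63.01

Upper bound (one-sided):
t* = 2.068 (one-sided for 98%)
Upper bound = x̄ + t* · s/√n = 60.3 + 2.068 · 17.8/√185 = 63.01

We are 98% confident that μ ≤ 63.01.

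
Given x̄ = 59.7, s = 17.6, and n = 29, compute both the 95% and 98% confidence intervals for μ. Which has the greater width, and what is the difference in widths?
98% CI is wider by 2.74

df = 28
95% CI: t* = 2.048, (53.01, 66.39), width = 2 · t* · s/√n = 13.39
98% CI: t* = 2.467, (51.64, 67.76), width = 2 · t* · s/√n = 16.13

The 98% CI is wider by 16.13 - 13.39 = 2.74.
Higher confidence requires a wider interval.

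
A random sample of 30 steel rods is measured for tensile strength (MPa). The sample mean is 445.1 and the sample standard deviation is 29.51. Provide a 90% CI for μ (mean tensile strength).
(435.95, 454.25)

t-interval (σ unknown):
df = n - 1 = 29
t* = 1.699 for 90% confidence

Margin of error = t* · s/√n = 1.699 · 29.51/√30 = 9.15

CI: (435.95, 454.25)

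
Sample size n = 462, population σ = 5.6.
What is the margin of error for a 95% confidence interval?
Margin of error = 0.51

Margin of error = z* · σ/√n
= 1.960 · 5.6/√462
= 1.960 · 5.6/21.4942
= 0.51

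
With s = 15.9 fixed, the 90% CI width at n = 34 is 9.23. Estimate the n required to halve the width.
n ≈ 136

CI width ∝ 1/√n
To reduce width by factor 2, need √n to grow by 2 → need 2² = 4 times as many samples.

Current: n = 34, width = 9.23
New: n = 136, width ≈ 4.52

Width reduced by factor of 9.23/4.52 = 2.04.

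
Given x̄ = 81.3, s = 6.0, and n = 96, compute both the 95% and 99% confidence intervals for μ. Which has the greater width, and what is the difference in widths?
99% CI is wider by 0.79

df = 95
95% CI: t* = 1.985, (80.08, 82.52), width = 2 · t* · s/√n = 2.43
99% CI: t* = 2.629, (79.69, 82.91), width = 2 · t* · s/√n = 3.22

The 99% CI is wider by 3.22 - 2.43 = 0.79.
Higher confidence requires a wider interval.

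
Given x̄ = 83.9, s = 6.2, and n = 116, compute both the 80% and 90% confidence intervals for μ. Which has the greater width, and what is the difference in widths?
90% CI is wider by 0.43

df = 115
80% CI: t* = 1.289, (83.16, 84.64), width = 2 · t* · s/√n = 1.48
90% CI: t* = 1.658, (82.95, 84.85), width = 2 · t* · s/√n = 1.91

The 90% CI is wider by 1.91 - 1.48 = 0.43.
Higher confidence requires a wider interval.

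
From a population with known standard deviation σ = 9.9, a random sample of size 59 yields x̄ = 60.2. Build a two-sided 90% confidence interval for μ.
(58.08, 62.32)

z-interval (σ known):
z* = 1.645 for 90% confidence

Margin of error = z* · σ/√n = 1.645 · 9.9/√59 = 2.12

CI: (60.2 - 2.12, 60.2 + 2.12) = (58.08, 62.32)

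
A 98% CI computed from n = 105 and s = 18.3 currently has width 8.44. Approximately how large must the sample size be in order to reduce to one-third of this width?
n ≈ 945

CI width ∝ 1/√n
To reduce width by factor 3, need √n to grow by 3 → need 3² = 9 times as many samples.

Current: n = 105, width = 8.44
New: n = 945, width ≈ 2.77

Width reduced by factor of 8.44/2.77 = 3.05.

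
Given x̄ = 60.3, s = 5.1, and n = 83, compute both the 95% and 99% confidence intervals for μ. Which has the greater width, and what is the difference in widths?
99% CI is wider by 0.72

df = 82
95% CI: t* = 1.989, (59.19, 61.41), width = 2 · t* · s/√n = 2.23
99% CI: t* = 2.637, (58.82, 61.78), width = 2 · t* · s/√n = 2.95

The 99% CI is wider by 2.95 - 2.23 = 0.72.
Higher confidence requires a wider interval.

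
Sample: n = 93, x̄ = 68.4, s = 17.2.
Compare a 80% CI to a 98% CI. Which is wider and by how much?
98% CI is wider by 3.84

df = 92
80% CI: t* = 1.291, (66.10, 70.70), width = 2 · t* · s/√n = 4.61
98% CI: t* = 2.368, (64.18, 72.62), width = 2 · t* · s/√n = 8.45

The 98% CI is wider by 8.45 - 4.61 = 3.84.
Higher confidence requires a wider interval.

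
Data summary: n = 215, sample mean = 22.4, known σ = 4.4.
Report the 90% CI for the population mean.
(21.91, 22.89)

z-interval (σ known):
z* = 1.645 for 90% confidence

Margin of error = z* · σ/√n = 1.645 · 4.4/√215 = 0.49

CI: (22.4 - 0.49, 22.4 + 0.49) = (21.91, 22.89)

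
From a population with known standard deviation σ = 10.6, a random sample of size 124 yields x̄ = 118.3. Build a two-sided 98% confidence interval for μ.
(116.09, 120.51)

z-interval (σ known):
z* = 2.326 for 98% confidence

Margin of error = z* · σ/√n = 2.326 · 10.6/√124 = 2.21

CI: (118.3 - 2.21, 118.3 + 2.21) = (116.09, 120.51)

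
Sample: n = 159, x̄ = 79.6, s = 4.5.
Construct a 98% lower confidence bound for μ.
μ ≥ 78.86

Lower bound (one-sided):
t* = 2.071 (one-sided for 98%)
Lower bound = x̄ - t* · s/√n = 79.6 - 2.071 · 4.5/√159 = 78.86

We are 98% confident that μ ≥ 78.86.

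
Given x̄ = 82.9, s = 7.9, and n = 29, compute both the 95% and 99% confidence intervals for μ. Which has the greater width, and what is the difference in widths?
99% CI is wider by 2.10

df = 28
95% CI: t* = 2.048, (79.90, 85.90), width = 2 · t* · s/√n = 6.01
99% CI: t* = 2.763, (78.85, 86.95), width = 2 · t* · s/√n = 8.11

The 99% CI is wider by 8.11 - 6.01 = 2.10.
Higher confidence requires a wider interval.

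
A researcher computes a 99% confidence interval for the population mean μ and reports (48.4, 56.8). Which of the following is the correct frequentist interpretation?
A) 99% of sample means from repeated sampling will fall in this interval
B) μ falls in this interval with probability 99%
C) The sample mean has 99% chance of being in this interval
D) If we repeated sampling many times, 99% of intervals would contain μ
D

A) Wrong — coverage applies to intervals containing μ, not to future x̄ values.
B) Wrong — μ is fixed; the randomness lives in the interval, not in μ.
C) Wrong — x̄ is observed and sits in the interval by construction.
D) Correct — this is the frequentist long-run coverage interpretation.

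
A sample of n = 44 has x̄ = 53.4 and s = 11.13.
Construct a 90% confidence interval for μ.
(50.58, 56.22)

t-interval (σ unknown):
df = n - 1 = 43
t* = 1.681 for 90% confidence

Margin of error = t* · s/√n = 1.681 · 11.13/√44 = 2.82

CI: (50.58, 56.22)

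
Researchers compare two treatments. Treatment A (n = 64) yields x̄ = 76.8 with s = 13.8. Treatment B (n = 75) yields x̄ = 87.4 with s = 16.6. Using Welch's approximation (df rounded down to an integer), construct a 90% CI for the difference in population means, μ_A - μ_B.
(-14.87, -6.33)

Difference: x̄₁ - x̄₂ = -10.60
SE = √(s₁²/n₁ + s₂²/n₂) = √(13.8²/64 + 16.6²/75) = 2.5787
df = 136.92 → 136 (Welch–Satterthwaite, rounded down)
t* = 1.656

CI: -10.60 ± 1.656 · 2.5787 = -10.60 ± 4.27 = (-14.87, -6.33)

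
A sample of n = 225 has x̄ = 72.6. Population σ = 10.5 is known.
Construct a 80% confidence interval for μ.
(71.70, 73.50)

z-interval (σ known):
z* = 1.282 for 80% confidence

Margin of error = z* · σ/√n = 1.282 · 10.5/√225 = 0.90

CI: (72.6 - 0.90, 72.6 + 0.90) = (71.70, 73.50)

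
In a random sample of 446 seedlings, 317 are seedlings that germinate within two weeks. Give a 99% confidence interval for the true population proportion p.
(0.655, 0.766)

Proportion CI:
p̂ = 317/446 = 0.71076
SE = √(p̂(1-p̂)/n) = √(0.71076 · 0.28924 / 446) = 0.02147

z* = 2.576
Margin = z* · SE = 2.576 · 0.02147 = 0.0553

CI: 0.71076 ± 0.0553 = (0.655, 0.766)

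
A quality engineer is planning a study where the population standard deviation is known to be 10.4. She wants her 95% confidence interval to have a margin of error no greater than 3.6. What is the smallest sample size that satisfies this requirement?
n ≥ 33

For margin E ≤ 3.6:
n ≥ (z* · σ / E)²
n ≥ (1.960 · 10.4 / 3.6)²
n ≥ 32.06

Minimum n = 33 (rounding up)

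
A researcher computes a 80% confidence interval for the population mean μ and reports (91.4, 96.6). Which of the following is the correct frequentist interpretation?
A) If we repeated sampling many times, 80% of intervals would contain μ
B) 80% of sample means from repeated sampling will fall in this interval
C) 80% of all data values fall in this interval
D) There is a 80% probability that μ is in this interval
A

A) Correct — this is the frequentist long-run coverage interpretation.
B) Wrong — coverage applies to intervals containing μ, not to future x̄ values.
C) Wrong — a CI is about the parameter μ, not individual data values.
D) Wrong — μ is fixed; the randomness lives in the interval, not in μ.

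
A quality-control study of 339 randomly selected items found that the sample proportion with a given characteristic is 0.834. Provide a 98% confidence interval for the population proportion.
(0.787, 0.881)

Proportion CI:
SE = √(p̂(1-p̂)/n) = √(0.834 · 0.166 / 339) = 0.02021

z* = 2.326
Margin = z* · SE = 2.326 · 0.02021 = 0.0470

CI: 0.834 ± 0.0470 = (0.787, 0.881)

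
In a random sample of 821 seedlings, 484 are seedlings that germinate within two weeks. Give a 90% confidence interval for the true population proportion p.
(0.561, 0.618)

Proportion CI:
p̂ = 484/821 = 0.58952
SE = √(p̂(1-p̂)/n) = √(0.58952 · 0.41048 / 821) = 0.01717

z* = 1.645
Margin = z* · SE = 1.645 · 0.01717 = 0.0282

CI: 0.58952 ± 0.0282 = (0.561, 0.618)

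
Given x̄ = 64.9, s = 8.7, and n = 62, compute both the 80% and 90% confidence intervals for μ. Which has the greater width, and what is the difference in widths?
90% CI is wider by 0.83

df = 61
80% CI: t* = 1.296, (63.47, 66.33), width = 2 · t* · s/√n = 2.86
90% CI: t* = 1.670, (63.05, 66.75), width = 2 · t* · s/√n = 3.69

The 90% CI is wider by 3.69 - 2.86 = 0.83.
Higher confidence requires a wider interval.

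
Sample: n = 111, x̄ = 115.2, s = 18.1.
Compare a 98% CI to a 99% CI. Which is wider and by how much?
99% CI is wider by 0.90

df = 110
98% CI: t* = 2.361, (111.14, 119.26), width = 2 · t* · s/√n = 8.11
99% CI: t* = 2.621, (110.70, 119.70), width = 2 · t* · s/√n = 9.01

The 99% CI is wider by 9.01 - 8.11 = 0.90.
Higher confidence requires a wider interval.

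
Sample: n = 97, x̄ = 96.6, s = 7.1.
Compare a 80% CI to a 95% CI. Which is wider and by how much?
95% CI is wider by 1.00

df = 96
80% CI: t* = 1.290, (95.67, 97.53), width = 2 · t* · s/√n = 1.86
95% CI: t* = 1.985, (95.17, 98.03), width = 2 · t* · s/√n = 2.86

The 95% CI is wider by 2.86 - 1.86 = 1.00.
Higher confidence requires a wider interval.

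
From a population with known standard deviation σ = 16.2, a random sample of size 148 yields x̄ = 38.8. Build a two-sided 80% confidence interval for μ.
(37.09, 40.51)

z-interval (σ known):
z* = 1.282 for 80% confidence

Margin of error = z* · σ/√n = 1.282 · 16.2/√148 = 1.71

CI: (38.8 - 1.71, 38.8 + 1.71) = (37.09, 40.51)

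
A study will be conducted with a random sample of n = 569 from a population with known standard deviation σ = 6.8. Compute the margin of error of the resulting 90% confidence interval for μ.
Margin of error = 0.47

Margin of error = z* · σ/√n
= 1.645 · 6.8/√569
= 1.645 · 6.8/23.8537
= 0.47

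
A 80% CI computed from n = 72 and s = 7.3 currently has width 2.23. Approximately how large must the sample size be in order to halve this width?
n ≈ 288

CI width ∝ 1/√n
To reduce width by factor 2, need √n to grow by 2 → need 2² = 4 times as many samples.

Current: n = 72, width = 2.23
New: n = 288, width ≈ 1.11

Width reduced by factor of 2.23/1.11 = 2.01.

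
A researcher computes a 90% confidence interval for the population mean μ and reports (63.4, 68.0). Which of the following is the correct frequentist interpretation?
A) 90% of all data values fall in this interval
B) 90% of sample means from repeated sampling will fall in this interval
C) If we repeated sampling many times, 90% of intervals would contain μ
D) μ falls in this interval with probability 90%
C

A) Wrong — a CI is about the parameter μ, not individual data values.
B) Wrong — coverage applies to intervals containing μ, not to future x̄ values.
C) Correct — this is the frequentist long-run coverage interpretation.
D) Wrong — μ is fixed; the randomness lives in the interval, not in μ.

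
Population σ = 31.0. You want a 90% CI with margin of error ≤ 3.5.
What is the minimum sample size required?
n ≥ 213

For margin E ≤ 3.5:
n ≥ (z* · σ / E)²
n ≥ (1.645 · 31.0 / 3.5)²
n ≥ 212.28

Minimum n = 213 (rounding up)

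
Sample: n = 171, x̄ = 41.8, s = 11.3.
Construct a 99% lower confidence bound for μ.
μ ≥ 39.77

Lower bound (one-sided):
t* = 2.348 (one-sided for 99%)
Lower bound = x̄ - t* · s/√n = 41.8 - 2.348 · 11.3/√171 = 39.77

We are 99% confident that μ ≥ 39.77.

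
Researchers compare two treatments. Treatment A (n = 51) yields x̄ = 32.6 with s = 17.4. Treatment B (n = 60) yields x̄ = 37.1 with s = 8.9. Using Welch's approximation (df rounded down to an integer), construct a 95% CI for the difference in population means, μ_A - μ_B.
(-9.87, 0.87)

Difference: x̄₁ - x̄₂ = -4.50
SE = √(s₁²/n₁ + s₂²/n₂) = √(17.4²/51 + 8.9²/60) = 2.6938
df = 71.71 → 71 (Welch–Satterthwaite, rounded down)
t* = 1.994

CI: -4.50 ± 1.994 · 2.6938 = -4.50 ± 5.37 = (-9.87, 0.87)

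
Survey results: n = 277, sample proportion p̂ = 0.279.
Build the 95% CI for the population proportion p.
(0.226, 0.332)

Proportion CI:
SE = √(p̂(1-p̂)/n) = √(0.279 · 0.721 / 277) = 0.02695

z* = 1.960
Margin = z* · SE = 1.960 · 0.02695 = 0.0528

CI: 0.279 ± 0.0528 = (0.226, 0.332)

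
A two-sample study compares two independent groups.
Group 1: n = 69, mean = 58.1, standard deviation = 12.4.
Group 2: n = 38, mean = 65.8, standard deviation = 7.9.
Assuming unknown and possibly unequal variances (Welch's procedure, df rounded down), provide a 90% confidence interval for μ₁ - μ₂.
(-10.97, -4.43)

Difference: x̄₁ - x̄₂ = -7.70
SE = √(s₁²/n₁ + s₂²/n₂) = √(12.4²/69 + 7.9²/38) = 1.9674
df = 102.67 → 102 (Welch–Satterthwaite, rounded down)
t* = 1.660

CI: -7.70 ± 1.660 · 1.9674 = -7.70 ± 3.27 = (-10.97, -4.43)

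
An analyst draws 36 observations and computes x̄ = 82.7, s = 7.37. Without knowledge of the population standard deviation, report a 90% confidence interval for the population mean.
(80.62, 84.78)

t-interval (σ unknown):
df = n - 1 = 35
t* = 1.690 for 90% confidence

Margin of error = t* · s/√n = 1.690 · 7.37/√36 = 2.08

CI: (80.62, 84.78)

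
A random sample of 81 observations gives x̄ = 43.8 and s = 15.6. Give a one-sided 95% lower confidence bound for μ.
μ ≥ 40.92

Lower bound (one-sided):
t* = 1.664 (one-sided for 95%)
Lower bound = x̄ - t* · s/√n = 43.8 - 1.664 · 15.6/√81 = 40.92

We are 95% confident that μ ≥ 40.92.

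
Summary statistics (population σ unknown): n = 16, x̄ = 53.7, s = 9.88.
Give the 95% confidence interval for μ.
(48.44, 58.96)

t-interval (σ unknown):
df = n - 1 = 15
t* = 2.131 for 95% confidence

Margin of error = t* · s/√n = 2.131 · 9.88/√16 = 5.26

CI: (48.44, 58.96)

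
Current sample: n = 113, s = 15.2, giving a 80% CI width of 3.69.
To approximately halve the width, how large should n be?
n ≈ 452

CI width ∝ 1/√n
To reduce width by factor 2, need √n to grow by 2 → need 2² = 4 times as many samples.

Current: n = 113, width = 3.69
New: n = 452, width ≈ 1.83

Width reduced by factor of 3.69/1.83 = 2.02.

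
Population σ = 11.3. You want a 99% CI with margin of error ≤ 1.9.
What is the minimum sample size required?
n ≥ 235

For margin E ≤ 1.9:
n ≥ (z* · σ / E)²
n ≥ (2.576 · 11.3 / 1.9)²
n ≥ 234.72

Minimum n = 235 (rounding up)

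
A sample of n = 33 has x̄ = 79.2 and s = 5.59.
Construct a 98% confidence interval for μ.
(76.82, 81.58)

t-interval (σ unknown):
df = n - 1 = 32
t* = 2.449 for 98% confidence

Margin of error = t* · s/√n = 2.449 · 5.59/√33 = 2.38

CI: (76.82, 81.58)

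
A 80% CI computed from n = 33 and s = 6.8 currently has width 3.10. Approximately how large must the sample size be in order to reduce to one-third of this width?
n ≈ 297

CI width ∝ 1/√n
To reduce width by factor 3, need √n to grow by 3 → need 3² = 9 times as many samples.

Current: n = 33, width = 3.10
New: n = 297, width ≈ 1.01

Width reduced by factor of 3.10/1.01 = 3.07.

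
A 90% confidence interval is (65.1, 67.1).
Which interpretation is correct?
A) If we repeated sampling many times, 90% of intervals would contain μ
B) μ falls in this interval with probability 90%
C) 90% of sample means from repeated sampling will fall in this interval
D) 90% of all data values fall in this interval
A

A) Correct — this is the frequentist long-run coverage interpretation.
B) Wrong — μ is fixed; the randomness lives in the interval, not in μ.
C) Wrong — coverage applies to intervals containing μ, not to future x̄ values.
D) Wrong — a CI is about the parameter μ, not individual data values.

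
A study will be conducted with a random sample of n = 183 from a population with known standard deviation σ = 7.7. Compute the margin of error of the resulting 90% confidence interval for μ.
Margin of error = 0.94

Margin of error = z* · σ/√n
= 1.645 · 7.7/√183
= 1.645 · 7.7/13.5277
= 0.94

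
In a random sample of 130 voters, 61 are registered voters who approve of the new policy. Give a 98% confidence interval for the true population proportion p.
(0.367, 0.571)

Proportion CI:
p̂ = 61/130 = 0.46923
SE = √(p̂(1-p̂)/n) = √(0.46923 · 0.53077 / 130) = 0.04377

z* = 2.326
Margin = z* · SE = 2.326 · 0.04377 = 0.1018

CI: 0.46923 ± 0.1018 = (0.367, 0.571)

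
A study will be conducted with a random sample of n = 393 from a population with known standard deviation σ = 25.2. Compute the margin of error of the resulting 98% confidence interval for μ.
Margin of error = 2.96

Margin of error = z* · σ/√n
= 2.326 · 25.2/√393
= 2.326 · 25.2/19.8242
= 2.96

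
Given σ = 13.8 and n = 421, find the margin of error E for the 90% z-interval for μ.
Margin of error = 1.11

Margin of error = z* · σ/√n
= 1.645 · 13.8/√421
= 1.645 · 13.8/20.5183
= 1.11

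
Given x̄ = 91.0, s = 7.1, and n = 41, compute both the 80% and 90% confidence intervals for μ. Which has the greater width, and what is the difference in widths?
90% CI is wider by 0.84

df = 40
80% CI: t* = 1.303, (89.56, 92.44), width = 2 · t* · s/√n = 2.89
90% CI: t* = 1.684, (89.13, 92.87), width = 2 · t* · s/√n = 3.73

The 90% CI is wider by 3.73 - 2.89 = 0.84.
Higher confidence requires a wider interval.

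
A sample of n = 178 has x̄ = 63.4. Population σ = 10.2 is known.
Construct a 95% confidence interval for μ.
(61.90, 64.90)

z-interval (σ known):
z* = 1.960 for 95% confidence

Margin of error = z* · σ/√n = 1.960 · 10.2/√178 = 1.50

CI: (63.4 - 1.50, 63.4 + 1.50) = (61.90, 64.90)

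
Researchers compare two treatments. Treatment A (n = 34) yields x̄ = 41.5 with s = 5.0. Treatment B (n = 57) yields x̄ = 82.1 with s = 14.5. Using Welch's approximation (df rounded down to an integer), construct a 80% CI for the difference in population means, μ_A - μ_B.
(-43.32, -37.88)

Difference: x̄₁ - x̄₂ = -40.60
SE = √(s₁²/n₁ + s₂²/n₂) = √(5.0²/34 + 14.5²/57) = 2.1033
df = 75.46 → 75 (Welch–Satterthwaite, rounded down)
t* = 1.293

CI: -40.60 ± 1.293 · 2.1033 = -40.60 ± 2.72 = (-43.32, -37.88)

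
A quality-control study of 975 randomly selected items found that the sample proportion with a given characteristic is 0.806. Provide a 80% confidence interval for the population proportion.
(0.790, 0.822)

Proportion CI:
SE = √(p̂(1-p̂)/n) = √(0.806 · 0.194 / 975) = 0.01266

z* = 1.282
Margin = z* · SE = 1.282 · 0.01266 = 0.0162

CI: 0.806 ± 0.0162 = (0.790, 0.822)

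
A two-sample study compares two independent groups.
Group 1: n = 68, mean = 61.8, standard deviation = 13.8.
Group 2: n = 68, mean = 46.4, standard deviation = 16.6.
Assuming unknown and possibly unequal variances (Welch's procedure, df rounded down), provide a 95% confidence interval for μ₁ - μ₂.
(10.22, 20.58)

Difference: x̄₁ - x̄₂ = 15.40
SE = √(s₁²/n₁ + s₂²/n₂) = √(13.8²/68 + 16.6²/68) = 2.6178
df = 129.67 → 129 (Welch–Satterthwaite, rounded down)
t* = 1.979

CI: 15.40 ± 1.979 · 2.6178 = 15.40 ± 5.18 = (10.22, 20.58)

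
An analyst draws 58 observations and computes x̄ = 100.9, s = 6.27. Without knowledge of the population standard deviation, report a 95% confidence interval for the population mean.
(99.25, 102.55)

t-interval (σ unknown):
df = n - 1 = 57
t* = 2.002 for 95% confidence

Margin of error = t* · s/√n = 2.002 · 6.27/√58 = 1.65

CI: (99.25, 102.55)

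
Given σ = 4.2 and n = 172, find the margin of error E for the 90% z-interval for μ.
Margin of error = 0.53

Margin of error = z* · σ/√n
= 1.645 · 4.2/√172
= 1.645 · 4.2/13.1149
= 0.53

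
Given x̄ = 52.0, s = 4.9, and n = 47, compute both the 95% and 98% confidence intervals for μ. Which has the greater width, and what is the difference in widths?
98% CI is wider by 0.57

df = 46
95% CI: t* = 2.013, (50.56, 53.44), width = 2 · t* · s/√n = 2.88
98% CI: t* = 2.410, (50.28, 53.72), width = 2 · t* · s/√n = 3.45

The 98% CI is wider by 3.45 - 2.88 = 0.57.
Higher confidence requires a wider interval.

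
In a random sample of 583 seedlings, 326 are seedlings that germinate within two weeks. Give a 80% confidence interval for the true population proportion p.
(0.533, 0.586)

Proportion CI:
p̂ = 326/583 = 0.55918
SE = √(p̂(1-p̂)/n) = √(0.55918 · 0.44082 / 583) = 0.02056

z* = 1.282
Margin = z* · SE = 1.282 · 0.02056 = 0.0264

CI: 0.55918 ± 0.0264 = (0.533, 0.586)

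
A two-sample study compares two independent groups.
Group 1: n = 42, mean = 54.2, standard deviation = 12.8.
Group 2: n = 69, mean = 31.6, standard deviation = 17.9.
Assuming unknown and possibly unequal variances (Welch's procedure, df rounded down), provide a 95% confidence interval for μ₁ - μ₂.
(16.80, 28.40)

Difference: x̄₁ - x̄₂ = 22.60
SE = √(s₁²/n₁ + s₂²/n₂) = √(12.8²/42 + 17.9²/69) = 2.9231
df = 106.08 → 106 (Welch–Satterthwaite, rounded down)
t* = 1.983

CI: 22.60 ± 1.983 · 2.9231 = 22.60 ± 5.80 = (16.80, 28.40)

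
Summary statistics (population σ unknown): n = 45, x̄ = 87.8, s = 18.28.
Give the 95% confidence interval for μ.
(82.31, 93.29)

t-interval (σ unknown):
df = n - 1 = 44
t* = 2.015 for 95% confidence

Margin of error = t* · s/√n = 2.015 · 18.28/√45 = 5.49

CI: (82.31, 93.29)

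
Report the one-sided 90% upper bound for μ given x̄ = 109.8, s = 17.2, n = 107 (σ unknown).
μ ≤ 111.94

Upper bound (one-sided):
t* = 1.290 (one-sided for 90%)
Upper bound = x̄ + t* · s/√n = 109.8 + 1.290 · 17.2/√107 = 111.94

We are 90% confident that μ ≤ 111.94.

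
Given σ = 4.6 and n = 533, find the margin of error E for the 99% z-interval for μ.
Margin of error = 0.51

Margin of error = z* · σ/√n
= 2.576 · 4.6/√533
= 2.576 · 4.6/23.0868
= 0.51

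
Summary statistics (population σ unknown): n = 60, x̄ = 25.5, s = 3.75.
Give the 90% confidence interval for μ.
(24.69, 26.31)

t-interval (σ unknown):
df = n - 1 = 59
t* = 1.671 for 90% confidence

Margin of error = t* · s/√n = 1.671 · 3.75/√60 = 0.81

CI: (24.69, 26.31)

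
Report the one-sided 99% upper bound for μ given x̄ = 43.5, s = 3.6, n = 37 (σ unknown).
μ ≤ 44.94

Upper bound (one-sided):
t* = 2.434 (one-sided for 99%)
Upper bound = x̄ + t* · s/√n = 43.5 + 2.434 · 3.6/√37 = 44.94

We are 99% confident that μ ≤ 44.94.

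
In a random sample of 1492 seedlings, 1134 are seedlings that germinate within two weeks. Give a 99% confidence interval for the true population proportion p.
(0.732, 0.789)

Proportion CI:
p̂ = 1134/1492 = 0.76005
SE = √(p̂(1-p̂)/n) = √(0.76005 · 0.23995 / 1492) = 0.01106

z* = 2.576
Margin = z* · SE = 2.576 · 0.01106 = 0.0285

CI: 0.76005 ± 0.0285 = (0.732, 0.789)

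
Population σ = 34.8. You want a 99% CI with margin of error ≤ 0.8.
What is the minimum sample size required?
n ≥ 12557

For margin E ≤ 0.8:
n ≥ (z* · σ / E)²
n ≥ (2.576 · 34.8 / 0.8)²
n ≥ 12556.55

Minimum n = 12557 (rounding up)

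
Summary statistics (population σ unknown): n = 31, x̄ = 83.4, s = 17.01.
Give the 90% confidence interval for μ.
(78.22, 88.58)

t-interval (σ unknown):
df = n - 1 = 30
t* = 1.697 for 90% confidence

Margin of error = t* · s/√n = 1.697 · 17.01/√31 = 5.18

CI: (78.22, 88.58)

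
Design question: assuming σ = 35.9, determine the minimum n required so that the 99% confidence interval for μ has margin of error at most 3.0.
n ≥ 951

For margin E ≤ 3.0:
n ≥ (z* · σ / E)²
n ≥ (2.576 · 35.9 / 3.0)²
n ≥ 950.25

Minimum n = 951 (rounding up)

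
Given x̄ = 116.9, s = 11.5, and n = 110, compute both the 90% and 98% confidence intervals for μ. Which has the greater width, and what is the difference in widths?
98% CI is wider by 1.54

df = 109
90% CI: t* = 1.659, (115.08, 118.72), width = 2 · t* · s/√n = 3.64
98% CI: t* = 2.361, (114.31, 119.49), width = 2 · t* · s/√n = 5.18

The 98% CI is wider by 5.18 - 3.64 = 1.54.
Higher confidence requires a wider interval.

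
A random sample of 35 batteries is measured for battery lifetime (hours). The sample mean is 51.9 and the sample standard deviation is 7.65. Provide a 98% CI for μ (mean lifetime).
(48.74, 55.06)

t-interval (σ unknown):
df = n - 1 = 34
t* = 2.441 for 98% confidence

Margin of error = t* · s/√n = 2.441 · 7.65/√35 = 3.16

CI: (48.74, 55.06)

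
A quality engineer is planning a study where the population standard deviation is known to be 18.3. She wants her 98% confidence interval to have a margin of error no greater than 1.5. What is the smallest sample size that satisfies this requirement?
n ≥ 806

For margin E ≤ 1.5:
n ≥ (z* · σ / E)²
n ≥ (2.326 · 18.3 / 1.5)²
n ≥ 805.27

Minimum n = 806 (rounding up)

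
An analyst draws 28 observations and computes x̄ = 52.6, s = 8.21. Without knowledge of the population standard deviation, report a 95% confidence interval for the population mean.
(49.42, 55.78)

t-interval (σ unknown):
df = n - 1 = 27
t* = 2.052 for 95% confidence

Margin of error = t* · s/√n = 2.052 · 8.21/√28 = 3.18

CI: (49.42, 55.78)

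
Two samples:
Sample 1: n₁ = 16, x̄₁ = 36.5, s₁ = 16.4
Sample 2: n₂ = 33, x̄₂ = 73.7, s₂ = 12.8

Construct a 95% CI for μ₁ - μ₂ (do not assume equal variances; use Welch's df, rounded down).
(-46.83, -27.57)

Difference: x̄₁ - x̄₂ = -37.20
SE = √(s₁²/n₁ + s₂²/n₂) = √(16.4²/16 + 12.8²/33) = 4.6664
df = 24.18 → 24 (Welch–Satterthwaite, rounded down)
t* = 2.064

CI: -37.20 ± 2.064 · 4.6664 = -37.20 ± 9.63 = (-46.83, -27.57)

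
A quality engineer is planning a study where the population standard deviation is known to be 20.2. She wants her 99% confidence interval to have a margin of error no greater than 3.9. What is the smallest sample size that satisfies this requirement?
n ≥ 179

For margin E ≤ 3.9:
n ≥ (z* · σ / E)²
n ≥ (2.576 · 20.2 / 3.9)²
n ≥ 178.02

Minimum n = 179 (rounding up)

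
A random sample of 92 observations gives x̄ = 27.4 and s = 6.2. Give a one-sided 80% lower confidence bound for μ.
μ ≥ 26.85

Lower bound (one-sided):
t* = 0.846 (one-sided for 80%)
Lower bound = x̄ - t* · s/√n = 27.4 - 0.846 · 6.2/√92 = 26.85

We are 80% confident that μ ≥ 26.85.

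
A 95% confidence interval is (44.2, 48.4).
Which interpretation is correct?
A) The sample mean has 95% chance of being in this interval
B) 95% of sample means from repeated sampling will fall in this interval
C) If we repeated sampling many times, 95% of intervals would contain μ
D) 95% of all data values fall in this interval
C

A) Wrong — x̄ is observed and sits in the interval by construction.
B) Wrong — coverage applies to intervals containing μ, not to future x̄ values.
C) Correct — this is the frequentist long-run coverage interpretation.
D) Wrong — a CI is about the parameter μ, not individual data values.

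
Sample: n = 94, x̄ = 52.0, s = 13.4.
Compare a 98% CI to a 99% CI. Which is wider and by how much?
99% CI is wider by 0.73

df = 93
98% CI: t* = 2.367, (48.73, 55.27), width = 2 · t* · s/√n = 6.54
99% CI: t* = 2.630, (48.37, 55.63), width = 2 · t* · s/√n = 7.27

The 99% CI is wider by 7.27 - 6.54 = 0.73.
Higher confidence requires a wider interval.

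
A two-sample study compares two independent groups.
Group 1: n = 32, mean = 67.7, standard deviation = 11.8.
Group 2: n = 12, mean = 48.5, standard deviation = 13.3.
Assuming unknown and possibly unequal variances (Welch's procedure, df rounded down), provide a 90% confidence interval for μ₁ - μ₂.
(11.60, 26.80)

Difference: x̄₁ - x̄₂ = 19.20
SE = √(s₁²/n₁ + s₂²/n₂) = √(11.8²/32 + 13.3²/12) = 4.3694
df = 17.90 → 17 (Welch–Satterthwaite, rounded down)
t* = 1.740

CI: 19.20 ± 1.740 · 4.3694 = 19.20 ± 7.60 = (11.60, 26.80)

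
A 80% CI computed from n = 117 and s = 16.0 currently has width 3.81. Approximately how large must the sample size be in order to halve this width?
n ≈ 468

CI width ∝ 1/√n
To reduce width by factor 2, need √n to grow by 2 → need 2² = 4 times as many samples.

Current: n = 117, width = 3.81
New: n = 468, width ≈ 1.90

Width reduced by factor of 3.81/1.90 = 2.01.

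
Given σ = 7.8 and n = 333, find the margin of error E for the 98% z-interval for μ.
Margin of error = 0.99

Margin of error = z* · σ/√n
= 2.326 · 7.8/√333
= 2.326 · 7.8/18.2483
= 0.99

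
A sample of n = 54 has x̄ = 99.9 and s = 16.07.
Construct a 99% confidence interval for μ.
(94.06, 105.74)

t-interval (σ unknown):
df = n - 1 = 53
t* = 2.672 for 99% confidence

Margin of error = t* · s/√n = 2.672 · 16.07/√54 = 5.84

CI: (94.06, 105.74)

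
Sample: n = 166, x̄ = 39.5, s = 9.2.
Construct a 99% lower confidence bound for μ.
μ ≥ 37.82

Lower bound (one-sided):
t* = 2.349 (one-sided for 99%)
Lower bound = x̄ - t* · s/√n = 39.5 - 2.349 · 9.2/√166 = 37.82

We are 99% confident that μ ≥ 37.82.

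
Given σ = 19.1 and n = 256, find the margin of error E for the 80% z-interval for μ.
Margin of error = 1.53

Margin of error = z* · σ/√n
= 1.282 · 19.1/√256
= 1.282 · 19.1/16.0000
= 1.53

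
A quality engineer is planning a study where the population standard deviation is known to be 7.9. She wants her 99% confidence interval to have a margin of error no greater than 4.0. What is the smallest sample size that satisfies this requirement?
n ≥ 26

For margin E ≤ 4.0:
n ≥ (z* · σ / E)²
n ≥ (2.576 · 7.9 / 4.0)²
n ≥ 25.88

Minimum n = 26 (rounding up)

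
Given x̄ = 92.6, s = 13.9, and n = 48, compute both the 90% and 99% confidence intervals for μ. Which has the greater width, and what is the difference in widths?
99% CI is wider by 4.04

df = 47
90% CI: t* = 1.678, (89.23, 95.97), width = 2 · t* · s/√n = 6.73
99% CI: t* = 2.685, (87.21, 97.99), width = 2 · t* · s/√n = 10.77

The 99% CI is wider by 10.77 - 6.73 = 4.04.
Higher confidence requires a wider interval.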